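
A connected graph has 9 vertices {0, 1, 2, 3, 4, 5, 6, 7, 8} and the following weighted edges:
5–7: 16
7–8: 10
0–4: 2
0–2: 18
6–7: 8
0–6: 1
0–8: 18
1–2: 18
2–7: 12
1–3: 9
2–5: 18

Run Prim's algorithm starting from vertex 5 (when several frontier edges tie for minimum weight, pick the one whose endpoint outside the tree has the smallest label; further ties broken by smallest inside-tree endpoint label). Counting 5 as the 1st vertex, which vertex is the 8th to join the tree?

1

Prim, starting at 5.
Step 1: frontier [5–7 16, 2–5 18] → take 5–7 (16); add 7.
Step 2: frontier [2–5 18, 6–7 8, 7–8 10, 2–7 12] → take 6–7 (8); add 6.
Step 3: frontier [2–5 18, 0–6 1, 7–8 10, 2–7 12] → take 0–6 (1); add 0.
Step 4: frontier [0–4 2, 0–2 18, 0–8 18, 2–5 18, 7–8 10, 2–7 12] → take 0–4 (2); add 4.
Step 5: frontier [0–2 18, 0–8 18, 2–5 18, 7–8 10, 2–7 12] → take 7–8 (10); add 8.
Step 6: frontier [0–2 18, 2–5 18, 2–7 12] → take 2–7 (12); add 2.
Step 7: frontier [1–2 18] → take 1–2 (18); add 1.
Step 8: frontier [1–3 9] → take 1–3 (9); add 3.
Vertex order: 5, 7, 6, 0, 4, 8, 2, 1, 3. The 8th vertex is 1.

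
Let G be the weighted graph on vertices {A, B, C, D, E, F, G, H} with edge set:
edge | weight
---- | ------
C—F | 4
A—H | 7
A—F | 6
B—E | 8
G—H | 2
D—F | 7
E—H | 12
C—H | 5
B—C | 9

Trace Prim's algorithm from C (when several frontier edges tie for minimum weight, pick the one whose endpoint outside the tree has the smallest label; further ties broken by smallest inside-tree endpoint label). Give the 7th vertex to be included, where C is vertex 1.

B

Prim's algorithm from C:
Step 1: cheapest edge leaving the tree is C—F (4); add F.
Step 2: cheapest edge leaving the tree is C—H (5); add H.
Step 3: cheapest edge leaving the tree is G—H (2); add G.
Step 4: cheapest edge leaving the tree is A—F (6); add A.
Step 5: cheapest edge leaving the tree is D—F (7); add D.
Step 6: cheapest edge leaving the tree is B—C (9); add B.
Step 7: cheapest edge leaving the tree is B—E (8); add E.
Vertex order: C, F, H, G, A, D, B, E. The 7th vertex is B.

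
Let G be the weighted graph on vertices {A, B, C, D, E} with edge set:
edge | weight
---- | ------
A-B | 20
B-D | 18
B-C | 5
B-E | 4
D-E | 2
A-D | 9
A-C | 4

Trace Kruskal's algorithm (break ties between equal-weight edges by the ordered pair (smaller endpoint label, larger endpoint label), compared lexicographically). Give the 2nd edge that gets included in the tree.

Sort edges by weight, then run Kruskal:
D-E (2): add — endpoints in different components.
A-C (4): add — endpoints in different components.
B-E (4): add — endpoints in different components.
B-C (5): add — endpoints in different components.
The 2nd edge added is A-C.

A-C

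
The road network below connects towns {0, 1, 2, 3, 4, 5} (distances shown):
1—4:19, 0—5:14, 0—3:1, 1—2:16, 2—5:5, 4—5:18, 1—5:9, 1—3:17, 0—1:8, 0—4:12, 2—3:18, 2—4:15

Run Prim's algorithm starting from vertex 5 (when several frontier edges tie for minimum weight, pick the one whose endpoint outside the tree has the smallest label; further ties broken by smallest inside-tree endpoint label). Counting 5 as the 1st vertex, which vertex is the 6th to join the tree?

4

Grow the tree from 5 using Prim:
Step 1: cheapest edge leaving the tree is 2—5 (5); add 2.
Step 2: cheapest edge leaving the tree is 1—5 (9); add 1.
Step 3: cheapest edge leaving the tree is 0—1 (8); add 0.
Step 4: cheapest edge leaving the tree is 0—3 (1); add 3.
Step 5: cheapest edge leaving the tree is 0—4 (12); add 4.
Vertex order: 5, 2, 1, 0, 3, 4. The 6th vertex is 4.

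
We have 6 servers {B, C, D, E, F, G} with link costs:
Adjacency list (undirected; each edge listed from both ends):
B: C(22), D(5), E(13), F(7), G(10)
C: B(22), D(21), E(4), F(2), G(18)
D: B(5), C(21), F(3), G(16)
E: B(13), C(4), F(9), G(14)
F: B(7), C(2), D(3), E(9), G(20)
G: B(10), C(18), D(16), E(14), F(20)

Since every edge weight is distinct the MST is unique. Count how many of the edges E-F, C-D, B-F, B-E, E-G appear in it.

Sort edges by weight, then run Kruskal:
C-F (2): add — endpoints in different components.
D-F (3): add — endpoints in different components.
C-E (4): add — endpoints in different components.
B-D (5): add — endpoints in different components.
B-F (7): skip — B and F already connected.
E-F (9): skip — E and F already connected.
B-G (10): add — endpoints in different components.
MST edge set: {C-F, D-F, C-E, B-D, B-G}.
Of the listed edges, {} are in the MST → 0.

0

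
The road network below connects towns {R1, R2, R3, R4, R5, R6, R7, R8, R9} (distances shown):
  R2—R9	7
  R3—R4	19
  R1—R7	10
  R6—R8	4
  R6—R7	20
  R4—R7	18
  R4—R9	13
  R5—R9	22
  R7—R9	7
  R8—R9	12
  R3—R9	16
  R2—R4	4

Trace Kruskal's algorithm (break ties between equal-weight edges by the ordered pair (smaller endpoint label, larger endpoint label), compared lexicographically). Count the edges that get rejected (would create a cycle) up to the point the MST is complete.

4

Sort edges by weight, then run Kruskal:
R2—R4 (4): add — endpoints in different components.
R6—R8 (4): add — endpoints in different components.
R2—R9 (7): add — endpoints in different components.
R7—R9 (7): add — endpoints in different components.
R1—R7 (10): add — endpoints in different components.
R8—R9 (12): add — endpoints in different components.
R4—R9 (13): skip — R4 and R9 already connected.
R3—R9 (16): add — endpoints in different components.
R4—R7 (18): skip — R4 and R7 already connected.
R3—R4 (19): skip — R4 and R3 already connected.
R6—R7 (20): skip — R6 and R7 already connected.
R5—R9 (22): add — endpoints in different components.
Edges rejected before the tree was complete: 4.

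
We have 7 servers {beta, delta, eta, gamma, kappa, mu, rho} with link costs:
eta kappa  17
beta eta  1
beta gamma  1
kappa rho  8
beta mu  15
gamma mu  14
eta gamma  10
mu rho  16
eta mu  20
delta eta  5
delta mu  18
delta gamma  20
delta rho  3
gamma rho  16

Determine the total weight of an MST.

Kruskal: consider edges lightest-first.
beta eta (1): add. Components now {kappa} {delta} {rho} {beta,eta} {mu} {gamma}
beta gamma (1): add. Components now {kappa} {delta} {rho} {beta,eta,gamma} {mu}
delta rho (3): add. Components now {kappa} {delta,rho} {beta,eta,gamma} {mu}
delta eta (5): add. Components now {kappa} {beta,delta,eta,gamma,rho} {mu}
kappa rho (8): add. Components now {beta,delta,eta,gamma,kappa,rho} {mu}
eta gamma (10): skip — eta and gamma already connected.
gamma mu (14): add. Components now {beta,delta,eta,gamma,kappa,mu,rho}
MST edges: beta eta, beta gamma, delta rho, delta eta, kappa rho, gamma mu; total weight 1+1+3+5+8+14 = 32.

32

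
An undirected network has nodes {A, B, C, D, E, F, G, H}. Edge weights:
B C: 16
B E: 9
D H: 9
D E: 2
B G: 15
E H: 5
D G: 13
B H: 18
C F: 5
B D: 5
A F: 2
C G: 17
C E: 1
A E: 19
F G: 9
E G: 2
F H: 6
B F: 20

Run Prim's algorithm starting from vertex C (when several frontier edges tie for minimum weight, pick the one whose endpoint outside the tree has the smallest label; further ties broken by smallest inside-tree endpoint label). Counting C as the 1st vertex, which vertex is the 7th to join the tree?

A

Grow the tree from C using Prim:
Step 1: cheapest edge leaving the tree is C E (1); add E.
Step 2: cheapest edge leaving the tree is D E (2); add D.
Step 3: cheapest edge leaving the tree is E G (2); add G.
Step 4: cheapest edge leaving the tree is B D (5); add B.
Step 5: cheapest edge leaving the tree is C F (5); add F.
Step 6: cheapest edge leaving the tree is A F (2); add A.
Step 7: cheapest edge leaving the tree is E H (5); add H.
Vertex order: C, E, D, G, B, F, A, H. The 7th vertex is A.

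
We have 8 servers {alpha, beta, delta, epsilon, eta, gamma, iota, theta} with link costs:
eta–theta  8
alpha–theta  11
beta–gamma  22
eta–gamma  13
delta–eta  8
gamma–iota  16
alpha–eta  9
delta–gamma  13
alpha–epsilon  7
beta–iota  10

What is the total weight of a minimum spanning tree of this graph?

71

Prim, starting at iota.
Step 1: frontier [beta–iota 10, gamma–iota 16] → take beta–iota (10); add beta.
Step 2: frontier [beta–gamma 22, gamma–iota 16] → take gamma–iota (16); add gamma.
Step 3: frontier [delta–gamma 13, eta–gamma 13] → take delta–gamma (13); add delta.
Step 4: frontier [delta–eta 8, eta–gamma 13] → take delta–eta (8); add eta.
Step 5: frontier [eta–theta 8, alpha–eta 9] → take eta–theta (8); add theta.
Step 6: frontier [alpha–eta 9, alpha–theta 11] → take alpha–eta (9); add alpha.
Step 7: frontier [alpha–epsilon 7] → take alpha–epsilon (7); add epsilon.
MST edges: beta–iota, gamma–iota, delta–gamma, delta–eta, eta–theta, alpha–eta, alpha–epsilon; total weight 10+16+13+8+8+9+7 = 71.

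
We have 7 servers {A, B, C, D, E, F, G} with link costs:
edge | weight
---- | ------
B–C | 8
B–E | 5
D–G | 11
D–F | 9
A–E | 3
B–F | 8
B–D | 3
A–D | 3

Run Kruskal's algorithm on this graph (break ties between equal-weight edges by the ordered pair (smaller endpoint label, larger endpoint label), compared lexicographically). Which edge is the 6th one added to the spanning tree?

D-G

Kruskal: consider edges lightest-first.
A–D (3): add. Components now {A,D} {B} {C} {E} {F} {G}
A–E (3): add. Components now {A,D,E} {B} {C} {F} {G}
B–D (3): add. Components now {A,B,D,E} {C} {F} {G}
B–E (5): skip — B and E already connected.
B–C (8): add. Components now {A,B,C,D,E} {F} {G}
B–F (8): add. Components now {A,B,C,D,E,F} {G}
D–F (9): skip — D and F already connected.
D–G (11): add. Components now {A,B,C,D,E,F,G}
The 6th edge added is D–G.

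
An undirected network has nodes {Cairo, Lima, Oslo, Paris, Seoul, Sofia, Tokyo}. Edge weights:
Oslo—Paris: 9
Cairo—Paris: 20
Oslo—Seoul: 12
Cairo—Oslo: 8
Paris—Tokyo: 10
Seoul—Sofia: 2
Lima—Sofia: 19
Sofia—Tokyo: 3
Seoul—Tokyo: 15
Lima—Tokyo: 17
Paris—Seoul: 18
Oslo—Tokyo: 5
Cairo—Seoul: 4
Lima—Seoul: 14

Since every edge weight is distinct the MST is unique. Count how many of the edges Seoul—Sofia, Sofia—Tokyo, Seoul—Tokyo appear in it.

2

Sort edges by weight, then run Kruskal:
Seoul—Sofia (2): add. Components now {Lima} {Tokyo} {Seoul,Sofia} {Oslo} {Cairo} {Paris}
Sofia—Tokyo (3): add. Components now {Lima} {Seoul,Sofia,Tokyo} {Oslo} {Cairo} {Paris}
Cairo—Seoul (4): add. Components now {Lima} {Cairo,Seoul,Sofia,Tokyo} {Oslo} {Paris}
Oslo—Tokyo (5): add. Components now {Lima} {Cairo,Oslo,Seoul,Sofia,Tokyo} {Paris}
Cairo—Oslo (8): skip — Oslo and Cairo already connected.
Oslo—Paris (9): add. Components now {Lima} {Cairo,Oslo,Paris,Seoul,Sofia,Tokyo}
Paris—Tokyo (10): skip — Tokyo and Paris already connected.
Oslo—Seoul (12): skip — Oslo and Seoul already connected.
Lima—Seoul (14): add. Components now {Cairo,Lima,Oslo,Paris,Seoul,Sofia,Tokyo}
MST edge set: {Seoul—Sofia, Sofia—Tokyo, Cairo—Seoul, Oslo—Tokyo, Oslo—Paris, Lima—Seoul}.
Of the listed edges, {Seoul—Sofia, Sofia—Tokyo} are in the MST → 2.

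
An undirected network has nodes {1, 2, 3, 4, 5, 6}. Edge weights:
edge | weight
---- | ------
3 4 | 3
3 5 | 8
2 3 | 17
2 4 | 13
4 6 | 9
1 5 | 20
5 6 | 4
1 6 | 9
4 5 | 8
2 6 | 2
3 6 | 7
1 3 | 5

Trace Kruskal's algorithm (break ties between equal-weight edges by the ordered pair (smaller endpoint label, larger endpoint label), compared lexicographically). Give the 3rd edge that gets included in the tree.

5-6

Kruskal's algorithm — process edges by increasing weight (ties by edge label):
2 6 (2): add. Components now {1} {2,6} {3} {4} {5}
3 4 (3): add. Components now {1} {2,6} {3,4} {5}
5 6 (4): add. Components now {1} {2,5,6} {3,4}
1 3 (5): add. Components now {1,3,4} {2,5,6}
3 6 (7): add. Components now {1,2,3,4,5,6}
The 3rd edge added is 5 6.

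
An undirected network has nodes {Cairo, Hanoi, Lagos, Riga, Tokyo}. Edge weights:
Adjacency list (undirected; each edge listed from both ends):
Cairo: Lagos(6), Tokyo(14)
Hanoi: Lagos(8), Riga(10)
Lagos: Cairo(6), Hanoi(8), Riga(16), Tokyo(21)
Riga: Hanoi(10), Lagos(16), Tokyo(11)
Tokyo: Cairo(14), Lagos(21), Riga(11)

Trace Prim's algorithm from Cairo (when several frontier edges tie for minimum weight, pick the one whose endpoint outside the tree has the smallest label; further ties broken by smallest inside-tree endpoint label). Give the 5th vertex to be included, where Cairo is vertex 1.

Tokyo

Prim's algorithm from Cairo:
Step 1: cheapest edge leaving the tree is Cairo–Lagos (6); add Lagos.
Step 2: cheapest edge leaving the tree is Hanoi–Lagos (8); add Hanoi.
Step 3: cheapest edge leaving the tree is Hanoi–Riga (10); add Riga.
Step 4: cheapest edge leaving the tree is Riga–Tokyo (11); add Tokyo.
Vertex order: Cairo, Lagos, Hanoi, Riga, Tokyo. The 5th vertex is Tokyo.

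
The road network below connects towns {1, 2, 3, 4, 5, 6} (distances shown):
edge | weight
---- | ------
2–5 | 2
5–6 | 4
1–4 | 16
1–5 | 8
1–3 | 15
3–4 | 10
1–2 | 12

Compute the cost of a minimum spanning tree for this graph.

Grow the tree from 6 using Prim:
Step 1: cheapest edge leaving the tree is 5–6 (4); add 5.
Step 2: cheapest edge leaving the tree is 2–5 (2); add 2.
Step 3: cheapest edge leaving the tree is 1–5 (8); add 1.
Step 4: cheapest edge leaving the tree is 1–3 (15); add 3.
Step 5: cheapest edge leaving the tree is 3–4 (10); add 4.
MST edges: 5–6, 2–5, 1–5, 1–3, 3–4; total weight 4+2+8+15+10 = 39.

39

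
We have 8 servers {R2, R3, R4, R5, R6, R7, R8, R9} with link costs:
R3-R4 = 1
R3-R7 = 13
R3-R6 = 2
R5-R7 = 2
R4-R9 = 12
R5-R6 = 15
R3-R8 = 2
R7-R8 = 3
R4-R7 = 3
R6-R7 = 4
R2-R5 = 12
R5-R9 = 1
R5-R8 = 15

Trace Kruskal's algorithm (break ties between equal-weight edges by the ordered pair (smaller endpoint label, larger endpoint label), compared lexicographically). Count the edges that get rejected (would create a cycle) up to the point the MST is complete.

2

Kruskal: consider edges lightest-first.
R3-R4 (1): add — endpoints in different components.
R5-R9 (1): add — endpoints in different components.
R3-R6 (2): add — endpoints in different components.
R3-R8 (2): add — endpoints in different components.
R5-R7 (2): add — endpoints in different components.
R4-R7 (3): add — endpoints in different components.
R7-R8 (3): skip — R8 and R7 already connected.
R6-R7 (4): skip — R6 and R7 already connected.
R2-R5 (12): add — endpoints in different components.
Edges rejected before the tree was complete: 2.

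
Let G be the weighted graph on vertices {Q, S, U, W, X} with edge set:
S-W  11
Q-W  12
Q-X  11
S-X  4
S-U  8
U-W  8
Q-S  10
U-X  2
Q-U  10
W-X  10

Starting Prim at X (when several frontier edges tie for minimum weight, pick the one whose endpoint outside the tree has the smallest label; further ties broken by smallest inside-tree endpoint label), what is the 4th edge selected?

Grow the tree from X using Prim:
Step 1: frontier [U-X 2, S-X 4, W-X 10, Q-X 11] → take U-X (2); add U.
Step 2: frontier [S-U 8, U-W 8, Q-U 10, S-X 4, W-X 10, Q-X 11] → take S-X (4); add S.
Step 3: frontier [Q-S 10, S-W 11, U-W 8, Q-U 10, W-X 10, Q-X 11] → take U-W (8); add W.
Step 4: frontier [Q-S 10, Q-U 10, Q-W 12, Q-X 11] → take Q-S (10); add Q.
The 4th edge added is Q-S.

Q-S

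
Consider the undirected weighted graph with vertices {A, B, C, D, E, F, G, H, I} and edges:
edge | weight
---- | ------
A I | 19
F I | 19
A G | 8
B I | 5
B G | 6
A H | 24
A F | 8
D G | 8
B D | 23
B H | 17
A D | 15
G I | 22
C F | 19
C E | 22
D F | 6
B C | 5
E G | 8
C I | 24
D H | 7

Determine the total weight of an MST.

53

Prim, starting at I.
Step 1: cheapest edge leaving the tree is B I (5); add B.
Step 2: cheapest edge leaving the tree is B C (5); add C.
Step 3: cheapest edge leaving the tree is B G (6); add G.
Step 4: cheapest edge leaving the tree is A G (8); add A.
Step 5: cheapest edge leaving the tree is D G (8); add D.
Step 6: cheapest edge leaving the tree is D F (6); add F.
Step 7: cheapest edge leaving the tree is D H (7); add H.
Step 8: cheapest edge leaving the tree is E G (8); add E.
MST edges: B I, B C, B G, A G, D G, D F, D H, E G; total weight 5+5+6+8+8+6+7+8 = 53.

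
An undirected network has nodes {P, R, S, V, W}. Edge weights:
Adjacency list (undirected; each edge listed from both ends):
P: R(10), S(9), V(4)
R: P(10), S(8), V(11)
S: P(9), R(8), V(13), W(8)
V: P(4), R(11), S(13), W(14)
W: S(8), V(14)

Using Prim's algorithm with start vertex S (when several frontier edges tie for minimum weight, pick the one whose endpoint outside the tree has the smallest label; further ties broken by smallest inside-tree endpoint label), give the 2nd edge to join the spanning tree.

Prim, starting at S.
Step 1: cheapest edge leaving the tree is R S (8); add R.
Step 2: cheapest edge leaving the tree is S W (8); add W.
Step 3: cheapest edge leaving the tree is P S (9); add P.
Step 4: cheapest edge leaving the tree is P V (4); add V.
The 2nd edge added is S W.

S-W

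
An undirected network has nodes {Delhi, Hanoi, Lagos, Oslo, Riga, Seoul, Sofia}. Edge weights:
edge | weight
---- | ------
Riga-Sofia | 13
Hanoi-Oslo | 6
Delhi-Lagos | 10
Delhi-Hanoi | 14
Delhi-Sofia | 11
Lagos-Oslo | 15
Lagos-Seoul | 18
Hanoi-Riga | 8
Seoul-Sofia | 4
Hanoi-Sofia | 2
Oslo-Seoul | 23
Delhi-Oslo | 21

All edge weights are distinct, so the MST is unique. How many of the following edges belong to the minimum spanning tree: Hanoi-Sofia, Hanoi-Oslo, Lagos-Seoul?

Kruskal's algorithm — process edges by increasing weight (ties by edge label):
Hanoi-Sofia (2): add — endpoints in different components.
Seoul-Sofia (4): add — endpoints in different components.
Hanoi-Oslo (6): add — endpoints in different components.
Hanoi-Riga (8): add — endpoints in different components.
Delhi-Lagos (10): add — endpoints in different components.
Delhi-Sofia (11): add — endpoints in different components.
MST edge set: {Hanoi-Sofia, Seoul-Sofia, Hanoi-Oslo, Hanoi-Riga, Delhi-Lagos, Delhi-Sofia}.
Of the listed edges, {Hanoi-Sofia, Hanoi-Oslo} are in the MST → 2.

2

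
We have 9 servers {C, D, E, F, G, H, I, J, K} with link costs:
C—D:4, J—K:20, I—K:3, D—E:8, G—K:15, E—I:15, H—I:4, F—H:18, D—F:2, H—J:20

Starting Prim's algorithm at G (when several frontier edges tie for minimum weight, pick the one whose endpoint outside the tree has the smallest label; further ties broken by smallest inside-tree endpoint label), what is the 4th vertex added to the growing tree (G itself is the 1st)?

Grow the tree from G using Prim:
Step 1: frontier [G—K 15] → take G—K (15); add K.
Step 2: frontier [I—K 3, J—K 20] → take I—K (3); add I.
Step 3: frontier [H—I 4, E—I 15, J—K 20] → take H—I (4); add H.
Step 4: frontier [F—H 18, H—J 20, E—I 15, J—K 20] → take E—I (15); add E.
Step 5: frontier [D—E 8, F—H 18, H—J 20, J—K 20] → take D—E (8); add D.
Step 6: frontier [D—F 2, C—D 4, F—H 18, H—J 20, J—K 20] → take D—F (2); add F.
Step 7: frontier [C—D 4, H—J 20, J—K 20] → take C—D (4); add C.
Step 8: frontier [H—J 20, J—K 20] → take H—J (20); add J.
Vertex order: G, K, I, H, E, D, F, C, J. The 4th vertex is H.

H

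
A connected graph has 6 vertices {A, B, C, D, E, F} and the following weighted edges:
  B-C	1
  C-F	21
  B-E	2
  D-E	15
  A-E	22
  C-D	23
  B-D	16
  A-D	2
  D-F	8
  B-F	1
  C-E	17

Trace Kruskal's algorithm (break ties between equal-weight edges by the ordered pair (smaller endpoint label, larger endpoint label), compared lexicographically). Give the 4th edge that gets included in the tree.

Sort edges by weight, then run Kruskal:
B-C (1): add. Components now {A} {B,C} {D} {E} {F}
B-F (1): add. Components now {A} {B,C,F} {D} {E}
A-D (2): add. Components now {A,D} {B,C,F} {E}
B-E (2): add. Components now {A,D} {B,C,E,F}
D-F (8): add. Components now {A,B,C,D,E,F}
The 4th edge added is B-E.

B-E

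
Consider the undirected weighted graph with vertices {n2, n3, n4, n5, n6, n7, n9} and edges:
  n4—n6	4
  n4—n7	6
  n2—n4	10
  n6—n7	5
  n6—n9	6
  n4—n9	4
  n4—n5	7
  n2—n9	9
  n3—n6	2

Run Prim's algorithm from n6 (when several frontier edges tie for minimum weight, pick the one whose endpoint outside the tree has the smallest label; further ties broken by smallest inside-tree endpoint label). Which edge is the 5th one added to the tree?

Grow the tree from n6 using Prim:
Step 1: frontier [n3—n6 2, n4—n6 4, n6—n7 5, n6—n9 6] → take n3—n6 (2); add n3.
Step 2: frontier [n4—n6 4, n6—n7 5, n6—n9 6] → take n4—n6 (4); add n4.
Step 3: frontier [n4—n9 4, n4—n7 6, n4—n5 7, n2—n4 10, n6—n7 5, n6—n9 6] → take n4—n9 (4); add n9.
Step 4: frontier [n4—n7 6, n4—n5 7, n2—n4 10, n6—n7 5, n2—n9 9] → take n6—n7 (5); add n7.
Step 5: frontier [n4—n5 7, n2—n4 10, n2—n9 9] → take n4—n5 (7); add n5.
Step 6: frontier [n2—n4 10, n2—n9 9] → take n2—n9 (9); add n2.
The 5th edge added is n4—n5.

n4-n5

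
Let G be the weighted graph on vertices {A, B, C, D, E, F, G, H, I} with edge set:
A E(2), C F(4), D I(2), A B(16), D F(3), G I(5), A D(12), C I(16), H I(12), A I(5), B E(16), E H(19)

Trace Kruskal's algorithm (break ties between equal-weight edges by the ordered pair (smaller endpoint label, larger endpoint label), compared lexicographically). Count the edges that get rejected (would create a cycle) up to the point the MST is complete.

Sort edges by weight, then run Kruskal:
A E (2): add — endpoints in different components.
D I (2): add — endpoints in different components.
D F (3): add — endpoints in different components.
C F (4): add — endpoints in different components.
A I (5): add — endpoints in different components.
G I (5): add — endpoints in different components.
A D (12): skip — A and D already connected.
H I (12): add — endpoints in different components.
A B (16): add — endpoints in different components.
Edges rejected before the tree was complete: 1.

1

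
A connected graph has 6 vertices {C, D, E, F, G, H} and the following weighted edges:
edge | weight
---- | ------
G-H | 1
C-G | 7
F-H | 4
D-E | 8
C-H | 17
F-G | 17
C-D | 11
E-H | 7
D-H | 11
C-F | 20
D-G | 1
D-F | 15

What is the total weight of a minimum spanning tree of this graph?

20

Grow the tree from F using Prim:
Step 1: cheapest edge leaving the tree is F-H (4); add H.
Step 2: cheapest edge leaving the tree is G-H (1); add G.
Step 3: cheapest edge leaving the tree is D-G (1); add D.
Step 4: cheapest edge leaving the tree is C-G (7); add C.
Step 5: cheapest edge leaving the tree is E-H (7); add E.
MST edges: F-H, G-H, D-G, C-G, E-H; total weight 4+1+1+7+7 = 20.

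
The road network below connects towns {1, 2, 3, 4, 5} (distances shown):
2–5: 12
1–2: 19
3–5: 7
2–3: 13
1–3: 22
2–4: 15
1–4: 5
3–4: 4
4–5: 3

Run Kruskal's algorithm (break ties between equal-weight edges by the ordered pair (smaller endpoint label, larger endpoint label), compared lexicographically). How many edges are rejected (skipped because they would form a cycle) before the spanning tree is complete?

1

Kruskal's algorithm — process edges by increasing weight (ties by edge label):
4–5 (3): add. Components now {1} {2} {3} {4,5}
3–4 (4): add. Components now {1} {2} {3,4,5}
1–4 (5): add. Components now {1,3,4,5} {2}
3–5 (7): skip — 3 and 5 already connected.
2–5 (12): add. Components now {1,2,3,4,5}
Edges rejected before the tree was complete: 1.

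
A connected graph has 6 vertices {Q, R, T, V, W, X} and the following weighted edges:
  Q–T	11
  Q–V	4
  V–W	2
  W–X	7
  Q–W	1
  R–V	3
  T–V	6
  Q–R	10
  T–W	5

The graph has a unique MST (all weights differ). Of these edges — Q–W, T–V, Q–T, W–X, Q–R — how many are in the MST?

Sort edges by weight, then run Kruskal:
Q–W (1): add. Components now {Q,W} {X} {T} {R} {V}
V–W (2): add. Components now {Q,V,W} {X} {T} {R}
R–V (3): add. Components now {Q,R,V,W} {X} {T}
Q–V (4): skip — Q and V already connected.
T–W (5): add. Components now {Q,R,T,V,W} {X}
T–V (6): skip — T and V already connected.
W–X (7): add. Components now {Q,R,T,V,W,X}
MST edge set: {Q–W, V–W, R–V, T–W, W–X}.
Of the listed edges, {Q–W, W–X} are in the MST → 2.

2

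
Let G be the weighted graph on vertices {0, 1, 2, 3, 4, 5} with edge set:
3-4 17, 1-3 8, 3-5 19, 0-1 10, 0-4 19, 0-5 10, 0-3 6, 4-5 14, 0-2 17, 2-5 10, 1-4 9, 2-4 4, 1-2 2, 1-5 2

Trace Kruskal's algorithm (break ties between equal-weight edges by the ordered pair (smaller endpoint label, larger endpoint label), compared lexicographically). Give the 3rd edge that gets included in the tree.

2-4

Kruskal: consider edges lightest-first.
1-2 (2): add — endpoints in different components.
1-5 (2): add — endpoints in different components.
2-4 (4): add — endpoints in different components.
0-3 (6): add — endpoints in different components.
1-3 (8): add — endpoints in different components.
The 3rd edge added is 2-4.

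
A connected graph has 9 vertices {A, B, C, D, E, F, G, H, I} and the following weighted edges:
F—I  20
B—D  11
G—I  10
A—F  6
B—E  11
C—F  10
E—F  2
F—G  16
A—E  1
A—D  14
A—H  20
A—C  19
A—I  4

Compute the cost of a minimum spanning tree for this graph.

69

Prim, starting at A.
Step 1: cheapest edge leaving the tree is A—E (1); add E.
Step 2: cheapest edge leaving the tree is E—F (2); add F.
Step 3: cheapest edge leaving the tree is A—I (4); add I.
Step 4: cheapest edge leaving the tree is C—F (10); add C.
Step 5: cheapest edge leaving the tree is G—I (10); add G.
Step 6: cheapest edge leaving the tree is B—E (11); add B.
Step 7: cheapest edge leaving the tree is B—D (11); add D.
Step 8: cheapest edge leaving the tree is A—H (20); add H.
MST edges: A—E, E—F, A—I, C—F, G—I, B—E, B—D, A—H; total weight 1+2+4+10+10+11+11+20 = 69.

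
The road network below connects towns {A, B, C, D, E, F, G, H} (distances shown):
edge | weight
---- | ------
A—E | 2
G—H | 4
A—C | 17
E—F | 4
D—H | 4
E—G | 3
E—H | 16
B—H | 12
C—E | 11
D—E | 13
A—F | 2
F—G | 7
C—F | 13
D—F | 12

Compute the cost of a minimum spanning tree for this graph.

38

Sort edges by weight, then run Kruskal:
A—E (2): add — endpoints in different components.
A—F (2): add — endpoints in different components.
E—G (3): add — endpoints in different components.
D—H (4): add — endpoints in different components.
E—F (4): skip — E and F already connected.
G—H (4): add — endpoints in different components.
F—G (7): skip — F and G already connected.
C—E (11): add — endpoints in different components.
B—H (12): add — endpoints in different components.
MST edges: A—E, A—F, E—G, D—H, G—H, C—E, B—H; total weight 2+2+3+4+4+11+12 = 38.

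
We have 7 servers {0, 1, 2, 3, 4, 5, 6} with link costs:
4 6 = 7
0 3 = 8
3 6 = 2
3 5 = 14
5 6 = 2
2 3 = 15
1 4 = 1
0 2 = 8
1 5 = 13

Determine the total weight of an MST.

28

Prim, starting at 6.
Step 1: cheapest edge leaving the tree is 3 6 (2); add 3.
Step 2: cheapest edge leaving the tree is 5 6 (2); add 5.
Step 3: cheapest edge leaving the tree is 4 6 (7); add 4.
Step 4: cheapest edge leaving the tree is 1 4 (1); add 1.
Step 5: cheapest edge leaving the tree is 0 3 (8); add 0.
Step 6: cheapest edge leaving the tree is 0 2 (8); add 2.
MST edges: 3 6, 5 6, 4 6, 1 4, 0 3, 0 2; total weight 2+2+7+1+8+8 = 28.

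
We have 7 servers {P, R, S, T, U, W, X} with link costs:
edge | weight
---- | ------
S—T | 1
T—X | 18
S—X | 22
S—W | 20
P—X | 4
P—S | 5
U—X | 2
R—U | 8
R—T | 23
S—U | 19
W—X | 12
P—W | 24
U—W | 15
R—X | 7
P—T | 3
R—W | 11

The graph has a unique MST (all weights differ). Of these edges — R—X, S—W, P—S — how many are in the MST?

Kruskal: consider edges lightest-first.
S—T (1): add — endpoints in different components.
U—X (2): add — endpoints in different components.
P—T (3): add — endpoints in different components.
P—X (4): add — endpoints in different components.
P—S (5): skip — S and P already connected.
R—X (7): add — endpoints in different components.
R—U (8): skip — R and U already connected.
R—W (11): add — endpoints in different components.
MST edge set: {S—T, U—X, P—T, P—X, R—X, R—W}.
Of the listed edges, {R—X} are in the MST → 1.

1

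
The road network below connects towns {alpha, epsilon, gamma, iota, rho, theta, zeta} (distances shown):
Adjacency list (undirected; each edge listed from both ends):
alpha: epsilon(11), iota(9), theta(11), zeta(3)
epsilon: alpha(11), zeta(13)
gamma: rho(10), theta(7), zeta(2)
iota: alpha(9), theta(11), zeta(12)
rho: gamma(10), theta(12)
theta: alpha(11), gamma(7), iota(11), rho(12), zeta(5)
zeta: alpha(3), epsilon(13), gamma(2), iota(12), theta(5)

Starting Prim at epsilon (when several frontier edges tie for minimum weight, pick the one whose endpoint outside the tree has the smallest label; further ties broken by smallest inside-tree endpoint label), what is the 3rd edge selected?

Grow the tree from epsilon using Prim:
Step 1: frontier [alpha epsilon 11, epsilon zeta 13] → take alpha epsilon (11); add alpha.
Step 2: frontier [alpha zeta 3, alpha iota 9, alpha theta 11, epsilon zeta 13] → take alpha zeta (3); add zeta.
Step 3: frontier [alpha iota 9, alpha theta 11, gamma zeta 2, theta zeta 5, iota zeta 12] → take gamma zeta (2); add gamma.
Step 4: frontier [alpha iota 9, alpha theta 11, gamma theta 7, gamma rho 10, theta zeta 5, iota zeta 12] → take theta zeta (5); add theta.
Step 5: frontier [alpha iota 9, gamma rho 10, iota theta 11, rho theta 12, iota zeta 12] → take alpha iota (9); add iota.
Step 6: frontier [gamma rho 10, rho theta 12] → take gamma rho (10); add rho.
The 3rd edge added is gamma zeta.

gamma-zeta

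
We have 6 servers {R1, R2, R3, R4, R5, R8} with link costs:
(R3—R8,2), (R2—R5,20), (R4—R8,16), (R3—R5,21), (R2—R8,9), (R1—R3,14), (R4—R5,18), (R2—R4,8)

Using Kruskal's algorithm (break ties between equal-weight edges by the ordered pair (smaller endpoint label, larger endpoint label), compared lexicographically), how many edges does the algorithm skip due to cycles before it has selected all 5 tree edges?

1

Kruskal's algorithm — process edges by increasing weight (ties by edge label):
R3—R8 (2): add — endpoints in different components.
R2—R4 (8): add — endpoints in different components.
R2—R8 (9): add — endpoints in different components.
R1—R3 (14): add — endpoints in different components.
R4—R8 (16): skip — R4 and R8 already connected.
R4—R5 (18): add — endpoints in different components.
Edges rejected before the tree was complete: 1.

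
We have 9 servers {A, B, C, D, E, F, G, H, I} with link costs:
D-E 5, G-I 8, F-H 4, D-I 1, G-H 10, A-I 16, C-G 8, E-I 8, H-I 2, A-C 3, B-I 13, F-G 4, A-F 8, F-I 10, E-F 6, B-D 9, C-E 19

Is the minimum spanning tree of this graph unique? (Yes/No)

No

Sort edges by weight, then run Kruskal:
D-I (1): add — endpoints in different components.
H-I (2): add — endpoints in different components.
A-C (3): add — endpoints in different components.
F-G (4): add — endpoints in different components.
F-H (4): add — endpoints in different components.
D-E (5): add — endpoints in different components.
E-F (6): skip — E and F already connected.
A-F (8): add — endpoints in different components.
C-G (8): skip — C and G already connected.
E-I (8): skip — E and I already connected.
G-I (8): skip — G and I already connected.
B-D (9): add — endpoints in different components.
Non-tree edge C-G has weight 8, equal to the heaviest edge on its tree cycle — swapping gives another MST of the same weight. Not unique.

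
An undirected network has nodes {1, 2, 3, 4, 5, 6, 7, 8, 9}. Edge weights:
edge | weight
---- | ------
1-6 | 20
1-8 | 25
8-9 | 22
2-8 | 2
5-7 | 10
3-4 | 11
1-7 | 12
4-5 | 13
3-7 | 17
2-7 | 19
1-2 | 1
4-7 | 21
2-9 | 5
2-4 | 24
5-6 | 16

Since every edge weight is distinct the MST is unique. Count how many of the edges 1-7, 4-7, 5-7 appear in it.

Kruskal: consider edges lightest-first.
1-2 (1): add — endpoints in different components.
2-8 (2): add — endpoints in different components.
2-9 (5): add — endpoints in different components.
5-7 (10): add — endpoints in different components.
3-4 (11): add — endpoints in different components.
1-7 (12): add — endpoints in different components.
4-5 (13): add — endpoints in different components.
5-6 (16): add — endpoints in different components.
MST edge set: {1-2, 2-8, 2-9, 5-7, 3-4, 1-7, 4-5, 5-6}.
Of the listed edges, {1-7, 5-7} are in the MST → 2.

2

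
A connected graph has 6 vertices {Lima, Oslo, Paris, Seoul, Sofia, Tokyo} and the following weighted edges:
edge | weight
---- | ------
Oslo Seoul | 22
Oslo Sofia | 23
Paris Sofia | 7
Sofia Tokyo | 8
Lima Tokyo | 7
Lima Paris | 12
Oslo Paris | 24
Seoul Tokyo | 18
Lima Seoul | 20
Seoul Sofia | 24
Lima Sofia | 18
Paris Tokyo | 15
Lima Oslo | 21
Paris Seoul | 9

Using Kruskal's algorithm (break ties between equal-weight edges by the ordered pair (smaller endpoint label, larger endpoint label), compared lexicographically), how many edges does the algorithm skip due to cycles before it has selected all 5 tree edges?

5

Kruskal: consider edges lightest-first.
Lima Tokyo (7): add — endpoints in different components.
Paris Sofia (7): add — endpoints in different components.
Sofia Tokyo (8): add — endpoints in different components.
Paris Seoul (9): add — endpoints in different components.
Lima Paris (12): skip — Paris and Lima already connected.
Paris Tokyo (15): skip — Paris and Tokyo already connected.
Lima Sofia (18): skip — Sofia and Lima already connected.
Seoul Tokyo (18): skip — Tokyo and Seoul already connected.
Lima Seoul (20): skip — Seoul and Lima already connected.
Lima Oslo (21): add — endpoints in different components.
Edges rejected before the tree was complete: 5.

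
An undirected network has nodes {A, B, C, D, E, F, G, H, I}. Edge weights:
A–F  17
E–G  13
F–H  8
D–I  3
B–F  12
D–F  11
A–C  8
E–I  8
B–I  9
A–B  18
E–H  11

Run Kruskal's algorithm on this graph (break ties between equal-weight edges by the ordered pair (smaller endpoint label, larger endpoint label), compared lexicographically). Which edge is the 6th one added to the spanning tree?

D-F

Sort edges by weight, then run Kruskal:
D–I (3): add — endpoints in different components.
A–C (8): add — endpoints in different components.
E–I (8): add — endpoints in different components.
F–H (8): add — endpoints in different components.
B–I (9): add — endpoints in different components.
D–F (11): add — endpoints in different components.
E–H (11): skip — E and H already connected.
B–F (12): skip — B and F already connected.
E–G (13): add — endpoints in different components.
A–F (17): add — endpoints in different components.
The 6th edge added is D–F.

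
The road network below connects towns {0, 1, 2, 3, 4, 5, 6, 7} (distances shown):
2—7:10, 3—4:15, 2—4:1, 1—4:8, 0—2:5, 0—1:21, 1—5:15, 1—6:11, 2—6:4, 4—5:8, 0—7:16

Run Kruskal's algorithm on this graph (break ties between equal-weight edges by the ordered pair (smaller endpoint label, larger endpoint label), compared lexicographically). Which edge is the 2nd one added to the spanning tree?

Kruskal: consider edges lightest-first.
2—4 (1): add — endpoints in different components.
2—6 (4): add — endpoints in different components.
0—2 (5): add — endpoints in different components.
1—4 (8): add — endpoints in different components.
4—5 (8): add — endpoints in different components.
2—7 (10): add — endpoints in different components.
1—6 (11): skip — 1 and 6 already connected.
1—5 (15): skip — 1 and 5 already connected.
3—4 (15): add — endpoints in different components.
The 2nd edge added is 2—6.

2-6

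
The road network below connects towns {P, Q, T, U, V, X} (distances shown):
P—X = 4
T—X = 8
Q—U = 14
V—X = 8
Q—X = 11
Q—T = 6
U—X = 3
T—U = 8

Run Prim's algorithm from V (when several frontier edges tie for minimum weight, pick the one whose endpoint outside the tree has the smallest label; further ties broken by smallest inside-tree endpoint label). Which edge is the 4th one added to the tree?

Grow the tree from V using Prim:
Step 1: frontier [V—X 8] → take V—X (8); add X.
Step 2: frontier [U—X 3, P—X 4, T—X 8, Q—X 11] → take U—X (3); add U.
Step 3: frontier [T—U 8, Q—U 14, P—X 4, T—X 8, Q—X 11] → take P—X (4); add P.
Step 4: frontier [T—U 8, Q—U 14, T—X 8, Q—X 11] → take T—U (8); add T.
Step 5: frontier [Q—T 6, Q—U 14, Q—X 11] → take Q—T (6); add Q.
The 4th edge added is T—U.

T-U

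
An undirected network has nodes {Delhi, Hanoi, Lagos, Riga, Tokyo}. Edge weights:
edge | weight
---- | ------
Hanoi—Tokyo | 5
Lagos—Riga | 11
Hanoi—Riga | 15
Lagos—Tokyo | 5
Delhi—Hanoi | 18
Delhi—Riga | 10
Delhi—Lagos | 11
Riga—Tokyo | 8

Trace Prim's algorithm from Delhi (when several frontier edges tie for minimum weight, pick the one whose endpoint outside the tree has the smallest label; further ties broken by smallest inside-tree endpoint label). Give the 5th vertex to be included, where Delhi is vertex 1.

Grow the tree from Delhi using Prim:
Step 1: frontier [Delhi—Riga 10, Delhi—Lagos 11, Delhi—Hanoi 18] → take Delhi—Riga (10); add Riga.
Step 2: frontier [Delhi—Lagos 11, Delhi—Hanoi 18, Riga—Tokyo 8, Lagos—Riga 11, Hanoi—Riga 15] → take Riga—Tokyo (8); add Tokyo.
Step 3: frontier [Delhi—Lagos 11, Delhi—Hanoi 18, Lagos—Riga 11, Hanoi—Riga 15, Hanoi—Tokyo 5, Lagos—Tokyo 5] → take Hanoi—Tokyo (5); add Hanoi.
Step 4: frontier [Delhi—Lagos 11, Lagos—Riga 11, Lagos—Tokyo 5] → take Lagos—Tokyo (5); add Lagos.
Vertex order: Delhi, Riga, Tokyo, Hanoi, Lagos. The 5th vertex is Lagos.

Lagos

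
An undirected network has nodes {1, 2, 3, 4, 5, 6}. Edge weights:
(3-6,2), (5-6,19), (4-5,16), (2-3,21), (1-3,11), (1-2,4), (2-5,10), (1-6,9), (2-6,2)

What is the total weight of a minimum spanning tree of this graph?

Prim's algorithm from 6:
Step 1: frontier [2-6 2, 3-6 2, 1-6 9, 5-6 19] → take 2-6 (2); add 2.
Step 2: frontier [1-2 4, 2-5 10, 2-3 21, 3-6 2, 1-6 9, 5-6 19] → take 3-6 (2); add 3.
Step 3: frontier [1-2 4, 2-5 10, 1-3 11, 1-6 9, 5-6 19] → take 1-2 (4); add 1.
Step 4: frontier [2-5 10, 5-6 19] → take 2-5 (10); add 5.
Step 5: frontier [4-5 16] → take 4-5 (16); add 4.
MST edges: 2-6, 3-6, 1-2, 2-5, 4-5; total weight 2+2+4+10+16 = 34.

34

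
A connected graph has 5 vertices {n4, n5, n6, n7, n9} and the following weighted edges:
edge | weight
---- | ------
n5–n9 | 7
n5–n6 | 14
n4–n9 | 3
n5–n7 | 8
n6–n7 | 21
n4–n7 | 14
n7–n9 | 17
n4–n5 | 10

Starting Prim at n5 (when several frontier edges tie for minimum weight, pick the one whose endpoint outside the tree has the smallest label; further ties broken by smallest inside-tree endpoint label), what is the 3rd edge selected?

n5-n7

Prim's algorithm from n5:
Step 1: cheapest edge leaving the tree is n5–n9 (7); add n9.
Step 2: cheapest edge leaving the tree is n4–n9 (3); add n4.
Step 3: cheapest edge leaving the tree is n5–n7 (8); add n7.
Step 4: cheapest edge leaving the tree is n5–n6 (14); add n6.
The 3rd edge added is n5–n7.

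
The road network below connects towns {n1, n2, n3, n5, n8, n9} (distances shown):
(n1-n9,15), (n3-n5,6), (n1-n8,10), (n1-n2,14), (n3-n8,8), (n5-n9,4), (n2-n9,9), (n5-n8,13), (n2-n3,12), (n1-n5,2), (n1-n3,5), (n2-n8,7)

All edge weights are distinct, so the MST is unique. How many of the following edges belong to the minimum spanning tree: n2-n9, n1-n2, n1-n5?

1

Kruskal's algorithm — process edges by increasing weight (ties by edge label):
n1-n5 (2): add. Components now {n1,n5} {n3} {n9} {n2} {n8}
n5-n9 (4): add. Components now {n1,n5,n9} {n3} {n2} {n8}
n1-n3 (5): add. Components now {n1,n3,n5,n9} {n2} {n8}
n3-n5 (6): skip — n5 and n3 already connected.
n2-n8 (7): add. Components now {n1,n3,n5,n9} {n2,n8}
n3-n8 (8): add. Components now {n1,n2,n3,n5,n8,n9}
MST edge set: {n1-n5, n5-n9, n1-n3, n2-n8, n3-n8}.
Of the listed edges, {n1-n5} are in the MST → 1.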